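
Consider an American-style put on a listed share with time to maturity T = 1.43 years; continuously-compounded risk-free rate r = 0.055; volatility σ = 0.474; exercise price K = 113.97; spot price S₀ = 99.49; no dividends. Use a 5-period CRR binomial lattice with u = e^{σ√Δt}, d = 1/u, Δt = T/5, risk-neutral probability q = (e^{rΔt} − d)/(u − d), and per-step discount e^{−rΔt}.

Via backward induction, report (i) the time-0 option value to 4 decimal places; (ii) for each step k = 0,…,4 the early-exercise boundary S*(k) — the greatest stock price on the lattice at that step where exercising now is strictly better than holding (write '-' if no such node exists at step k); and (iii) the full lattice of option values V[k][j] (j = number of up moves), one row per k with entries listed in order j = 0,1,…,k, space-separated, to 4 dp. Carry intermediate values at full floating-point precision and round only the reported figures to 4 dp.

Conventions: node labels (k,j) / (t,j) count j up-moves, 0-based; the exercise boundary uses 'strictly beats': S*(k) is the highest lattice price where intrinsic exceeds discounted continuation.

price = 27.5859
boundary = - - 59.9240 46.5062 59.9240
tree:
27.5859
39.4176 15.0657
54.0460 24.1179 5.2822
67.4638 37.1768 10.0846 0.0000
77.8771 54.0460 19.2530 0.0000 0.0000
85.9588 67.4638 36.7571 0.0000 0.0000 0.0000

Δt=0.28600  u=1.28851  d=0.77609  q=0.46790  discount=0.98439
step 5 (expiry): payoffs max(K−S,0) = 85.9588 67.4638 36.7571 0.0000 0.0000 0.0000
step 4: (k=4,j=0): S=36.0929, K−S=77.8771, hold=76.0984 ⇒ V=77.8771 exercise | (k=4,j=1): S=59.9240, K−S=54.0460, hold=52.2673 ⇒ V=54.0460 exercise | (k=4,j=2): S=99.4900, K−S=14.4800, hold=19.2530 ⇒ V=19.2530 continue | (k=4,j=3): S=165.1803, K−S=0.0000, hold=0.0000 ⇒ V=0.0000 continue | (k=4,j=4): S=274.2440, K−S=0.0000, hold=0.0000 ⇒ V=0.0000 continue  boundary S*=59.9240
step 3: (k=3,j=0): S=46.5062, K−S=67.4638, hold=65.6851 ⇒ V=67.4638 exercise | (k=3,j=1): S=77.2129, K−S=36.7571, hold=37.1768 ⇒ V=37.1768 continue | (k=3,j=2): S=128.1943, K−S=0.0000, hold=10.0846 ⇒ V=10.0846 continue | (k=3,j=3): S=212.8373, K−S=0.0000, hold=0.0000 ⇒ V=0.0000 continue  boundary S*=46.5062
step 2: (k=2,j=0): S=59.9240, K−S=54.0460, hold=52.4606 ⇒ V=54.0460 exercise | (k=2,j=1): S=99.4900, K−S=14.4800, hold=24.1179 ⇒ V=24.1179 continue | (k=2,j=2): S=165.1803, K−S=0.0000, hold=5.2822 ⇒ V=5.2822 continue  boundary S*=59.9240
step 1: (k=1,j=0): S=77.2129, K−S=36.7571, hold=39.4176 ⇒ V=39.4176 continue | (k=1,j=1): S=128.1943, K−S=0.0000, hold=15.0657 ⇒ V=15.0657 continue  boundary S*=-
step 0: (k=0,j=0): S=99.4900, K−S=14.4800, hold=27.5859 ⇒ V=27.5859 continue  boundary S*=-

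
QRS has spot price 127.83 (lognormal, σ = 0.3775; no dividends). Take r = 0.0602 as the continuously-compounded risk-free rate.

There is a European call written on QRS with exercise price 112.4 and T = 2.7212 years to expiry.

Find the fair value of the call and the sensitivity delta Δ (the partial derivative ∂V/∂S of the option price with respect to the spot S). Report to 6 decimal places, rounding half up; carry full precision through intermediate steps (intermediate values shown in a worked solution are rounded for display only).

σ√T = 0.3775·√2.7212 = 0.622726
d₁ = (ln(S/K) + (r+σ²/2)T) / (σ√T) = (ln(127.83/112.4) + (0.0602+0.3775²/2)·2.7212) / 0.622726 = (0.128637 + 0.357710) / 0.622726 = 0.780997
d₂ = d₁ − σ√T = 0.780997 − 0.622726 = 0.158271
e^{−rT} = 0.848898
N(d₁) = 0.782598,  N(d₂) = 0.562878
Call price V = S·N(d₁) − K·e^{−rT}·N(d₂) = 100.039499 − 53.707682 = 46.331817
Δ = N(d₁) = 0.782598

price = 46.331817
Δ = 0.782598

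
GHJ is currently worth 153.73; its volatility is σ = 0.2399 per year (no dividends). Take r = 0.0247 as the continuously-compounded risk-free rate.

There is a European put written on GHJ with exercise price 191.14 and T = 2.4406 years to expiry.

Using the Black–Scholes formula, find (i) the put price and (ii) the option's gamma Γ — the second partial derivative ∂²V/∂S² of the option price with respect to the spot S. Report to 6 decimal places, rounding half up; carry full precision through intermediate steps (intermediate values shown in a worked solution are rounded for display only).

price = 40.042994
Γ = 0.006739

σ√T = 0.2399·√2.4406 = 0.374782
d₁ = (ln(S/K) + (r+σ²/2)T) / (σ√T) = (ln(153.73/191.14) + (0.0247+0.2399²/2)·2.4406) / 0.374782 = (-0.217808 + 0.130514) / 0.374782 = -0.232922
d₂ = d₁ − σ√T = -0.232922 − 0.374782 = -0.607703
e^{−rT} = 0.941498
N(−d₁) = 0.592089,  N(−d₂) = 0.728308
Put price V = K·e^{−rT}·N(−d₂) − S·N(−d₁) = 131.064814 − 91.021820 = 40.042994
φ(d₁) = (1/√(2π))·e^{−d₁²/2} = 0.388266
Γ = φ(d₁) / (S·σ·√T) = 0.006739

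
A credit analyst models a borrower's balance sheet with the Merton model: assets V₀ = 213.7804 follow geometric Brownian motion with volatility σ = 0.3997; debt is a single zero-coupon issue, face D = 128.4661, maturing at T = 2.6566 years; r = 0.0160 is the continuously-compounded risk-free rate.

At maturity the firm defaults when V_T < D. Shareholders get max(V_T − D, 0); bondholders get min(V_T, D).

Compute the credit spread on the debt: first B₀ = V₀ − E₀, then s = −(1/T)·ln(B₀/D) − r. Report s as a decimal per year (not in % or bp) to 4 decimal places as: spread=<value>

spread=0.0363

Equity is a call on the firm's assets struck at D = 128.4661:
d₁ = [ln(V₀/D) + (r + σ²/2)T] / (σ√T)
   = [ln(213.7804/128.4661) + (0.0160 + 0.5·0.3997²)·2.6566] / (0.3997·√2.6566)
   = [0.509284 + 0.254715] / 0.651474 = 1.172724
d₂ = d₁ − σ√T = 1.172724 − 0.651474 = 0.521249
N(d₁) = 0.879547,  N(d₂) = 0.698903,  e^(−rT) = 0.958385
E₀ = V₀·N(d₁) − D·e^(−rT)·N(d₂)
   = 213.7804·0.879547 − 128.4661·0.958385·0.698903 = 101.980846
B₀ = V₀ − E₀ = 213.7804 − 101.980846 = 111.799554
spread = −(1/T)·ln(B₀/D) − r = −(1/2.6566)·ln(111.799554/128.4661) − 0.0160 = 0.03630651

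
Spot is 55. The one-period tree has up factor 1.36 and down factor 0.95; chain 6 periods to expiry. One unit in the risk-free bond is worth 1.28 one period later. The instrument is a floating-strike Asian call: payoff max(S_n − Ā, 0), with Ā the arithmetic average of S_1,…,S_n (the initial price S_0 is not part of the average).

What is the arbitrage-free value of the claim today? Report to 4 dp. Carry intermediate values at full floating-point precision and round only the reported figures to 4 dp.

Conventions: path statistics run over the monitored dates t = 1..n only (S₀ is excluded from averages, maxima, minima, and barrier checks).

price = 22.6257

No-arbitrage gives p* = (R−d)/(u−d) = 0.8049: enumerate every path, weight its payoff by its p*-probability, and discount by R^6.
Enumerate all 2^6 = 64 price paths (U = up ×1.36, D = down ×0.95); each path with k up-moves has probability p*^k·(1−p*)^(6−k).
DDDDDD: Ā=46.1382, payoff=0.0000, prob=0.000055
UDDDDD: Ā=66.0504, payoff=0.0000, prob=0.000228
DUDDDD: Ā=62.2921, payoff=0.0000, prob=0.000228
UUDDDD: Ā=89.1760, payoff=0.0000, prob=0.000939
DDUDDD: Ā=58.7217, payoff=0.0000, prob=0.000228
UDUDDD: Ā=84.0647, payoff=0.0000, prob=0.000939
DUUDDD: Ā=80.3064, payoff=2.5517, prob=0.000939
UUUDDD: Ā=114.9649, payoff=3.6530, prob=0.003874
DDDUDD: Ā=55.3298, payoff=2.5490, prob=0.000228
UDDUDD: Ā=79.2089, payoff=3.6491, prob=0.000939
DUDUDD: Ā=75.4506, payoff=7.4075, prob=0.000939
UUDUDD: Ā=108.0135, payoff=10.6044, prob=0.003874
DDUUDD: Ā=71.8802, payoff=10.9779, prob=0.000939
UDUUDD: Ā=102.9022, payoff=15.7157, prob=0.003874
DUUUDD: Ā=99.1438, payoff=19.4741, prob=0.003874
UUUUDD: Ā=141.9322, payoff=27.8787, prob=0.015978
DDDDUD: Ā=52.1075, payoff=5.7713, prob=0.000228
UDDDUD: Ā=74.5960, payoff=8.2621, prob=0.000939
DUDDUD: Ā=70.8376, payoff=12.0205, prob=0.000939
UUDDUD: Ā=101.4097, payoff=17.2082, prob=0.003874
DDUDUD: Ā=67.2672, payoff=15.5909, prob=0.000939
UDUDUD: Ā=96.2983, payoff=22.3196, prob=0.003874
DUUDUD: Ā=92.5400, payoff=26.0779, prob=0.003874
UUUDUD: Ā=132.4783, payoff=37.3326, prob=0.015978
DDDUUD: Ā=63.8753, payoff=18.9828, prob=0.000939
UDDUUD: Ā=91.4426, payoff=27.1753, prob=0.003874
DUDUUD: Ā=87.6842, payoff=30.9337, prob=0.003874
UUDUUD: Ā=125.5269, payoff=44.2840, prob=0.015978
DDUUUD: Ā=84.1138, payoff=34.5041, prob=0.003874
UDUUUD: Ā=120.4156, payoff=49.3953, prob=0.015978
DUUUUD: Ā=116.6572, payoff=53.1537, prob=0.015978
UUUUUD: Ā=167.0040, payoff=76.0937, prob=0.065911
DDDDDU: Ā=49.0463, payoff=8.8325, prob=0.000228
UDDDDU: Ā=70.2136, payoff=12.6445, prob=0.000939
DUDDDU: Ā=66.4553, payoff=16.4028, prob=0.000939
UUDDDU: Ā=95.1360, payoff=23.4819, prob=0.003874
DDUDDU: Ā=62.8849, payoff=19.9732, prob=0.000939
UDUDDU: Ā=90.0247, payoff=28.5932, prob=0.003874
DUUDDU: Ā=86.2663, payoff=32.3516, prob=0.003874
UUUDDU: Ā=123.4971, payoff=46.3138, prob=0.015978
DDDUDU: Ā=59.4930, payoff=23.3651, prob=0.000939
UDDUDU: Ā=85.1689, payoff=33.4490, prob=0.003874
DUDUDU: Ā=81.4106, payoff=37.2073, prob=0.003874
UUDUDU: Ā=116.5457, payoff=53.2652, prob=0.015978
DDUUDU: Ā=77.8402, payoff=40.7777, prob=0.003874
UDUUDU: Ā=111.4343, payoff=58.3766, prob=0.015978
DUUUDU: Ā=107.6760, payoff=62.1349, prob=0.015978
UUUUDU: Ā=154.1467, payoff=88.9510, prob=0.065911
DDDDUU: Ā=56.2707, payoff=26.5874, prob=0.000939
UDDDUU: Ā=80.5559, payoff=38.0620, prob=0.003874
DUDDUU: Ā=76.7976, payoff=41.8203, prob=0.003874
UUDDUU: Ā=109.9418, payoff=59.8691, prob=0.015978
DDUDUU: Ā=73.2272, payoff=45.3907, prob=0.003874
UDUDUU: Ā=104.8305, payoff=64.9804, prob=0.015978
DUUDUU: Ā=101.0722, payoff=68.7387, prob=0.015978
UUUDUU: Ā=144.6928, payoff=98.4049, prob=0.065911
DDDUUU: Ā=69.8353, payoff=48.7826, prob=0.003874
UDDUUU: Ā=99.9747, payoff=69.8362, prob=0.015978
DUDUUU: Ā=96.2164, payoff=73.5945, prob=0.015978
UUDUUU: Ā=137.7414, payoff=105.3563, prob=0.065911
DDUUUU: Ā=92.6460, payoff=77.1649, prob=0.015978
UDUUUU: Ā=132.6300, payoff=110.4677, prob=0.065911
DUUUUU: Ā=128.8717, payoff=114.2260, prob=0.065911
UUUUUU: Ā=184.4900, payoff=163.5235, prob=0.271882
Price = Σ prob·payoff / R^6 = 99.508666 / 4.398047 = 22.6257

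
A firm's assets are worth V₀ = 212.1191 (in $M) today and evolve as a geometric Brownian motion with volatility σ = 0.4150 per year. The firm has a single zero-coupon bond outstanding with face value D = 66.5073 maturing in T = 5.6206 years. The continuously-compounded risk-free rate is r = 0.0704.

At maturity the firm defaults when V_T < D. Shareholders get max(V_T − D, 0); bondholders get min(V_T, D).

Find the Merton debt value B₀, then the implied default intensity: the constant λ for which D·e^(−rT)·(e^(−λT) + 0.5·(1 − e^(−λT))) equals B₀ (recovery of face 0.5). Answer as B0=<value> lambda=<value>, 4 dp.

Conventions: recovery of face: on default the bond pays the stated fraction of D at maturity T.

B0=42.6413 lambda=0.0178

With assets at 212.1191 and a single debt payment of 66.5073 at 5.6206 years:
d₁ = [ln(V₀/D) + (r + σ²/2)T] / (σ√T)
   = [ln(212.1191/66.5073) + (0.0704 + 0.5·0.4150²)·5.6206] / (0.4150·√5.6206)
   = [1.159836 + 0.879694] / 0.983874 = 2.072959
d₂ = d₁ − σ√T = 2.072959 − 0.983874 = 1.089085
N(d₁) = 0.980912,  N(d₂) = 0.861942,  e^(−rT) = 0.673215
E₀ = V₀·N(d₁) − D·e^(−rT)·N(d₂)
   = 212.1191·0.980912 − 66.5073·0.673215·0.861942 = 169.477814
B₀ = V₀ − E₀ = 212.1191 − 169.477814 = 42.641286
e^(−λT) = (B₀·e^(rT)/D − 0.5)/(1 − 0.5) = (42.6413·1.485409/66.5073 − 0.5)/0.5 = 0.90474658
λ = −ln(0.90474658)/5.6206 = 0.017810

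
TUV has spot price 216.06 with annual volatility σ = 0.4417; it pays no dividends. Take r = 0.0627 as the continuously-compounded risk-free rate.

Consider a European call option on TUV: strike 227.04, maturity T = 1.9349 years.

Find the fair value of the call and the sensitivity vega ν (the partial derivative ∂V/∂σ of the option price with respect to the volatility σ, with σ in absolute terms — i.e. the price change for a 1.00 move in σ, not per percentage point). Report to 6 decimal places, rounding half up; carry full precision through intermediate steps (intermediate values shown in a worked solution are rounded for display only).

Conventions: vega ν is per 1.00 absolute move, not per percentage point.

σ√T = 0.4417·√1.9349 = 0.614408
d₁ = (ln(S/K) + (r+σ²/2)T) / (σ√T) = (ln(216.06/227.04) + (0.0627+0.4417²/2)·1.9349) / 0.614408 = (-0.049570 + 0.310067) / 0.614408 = 0.423980
d₂ = d₁ − σ√T = 0.423980 − 0.614408 = -0.190428
e^{−rT} = 0.885752
N(d₁) = 0.664210,  N(d₂) = 0.424487
Call price V = S·N(d₁) − K·e^{−rT}·N(d₂) = 143.509170 − 85.364819 = 58.144350
φ(d₁) = (1/√(2π))·e^{−d₁²/2} = 0.364650
ν = S·φ(d₁)·√T = 109.592168

price = 58.144350
ν = 109.592168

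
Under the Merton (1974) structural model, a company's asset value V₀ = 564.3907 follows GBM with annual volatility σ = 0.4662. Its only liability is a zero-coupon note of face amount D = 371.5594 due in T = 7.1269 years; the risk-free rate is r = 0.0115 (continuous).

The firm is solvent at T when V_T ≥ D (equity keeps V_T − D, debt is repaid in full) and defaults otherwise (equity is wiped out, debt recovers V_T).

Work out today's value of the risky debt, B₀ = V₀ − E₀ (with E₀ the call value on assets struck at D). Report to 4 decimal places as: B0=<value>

B0=227.5847

Work the structural quantities from V₀ = 564.3907 against face 371.5594:
d₁ = [ln(V₀/D) + (r + σ²/2)T] / (σ√T)
   = [ln(564.3907/371.5594) + (0.0115 + 0.5·0.4662²)·7.1269] / (0.4662·√7.1269)
   = [0.418038 + 0.856448] / 1.244579 = 1.024030
d₂ = d₁ − σ√T = 1.024030 − 1.244579 = -0.220550
N(d₁) = 0.847089,  N(d₂) = 0.412722,  e^(−rT) = 0.921309
E₀ = V₀·N(d₁) − D·e^(−rT)·N(d₂)
   = 564.3907·0.847089 − 371.5594·0.921309·0.412722 = 336.806044
B₀ = V₀ − E₀ = 564.3907 − 336.806044 = 227.584656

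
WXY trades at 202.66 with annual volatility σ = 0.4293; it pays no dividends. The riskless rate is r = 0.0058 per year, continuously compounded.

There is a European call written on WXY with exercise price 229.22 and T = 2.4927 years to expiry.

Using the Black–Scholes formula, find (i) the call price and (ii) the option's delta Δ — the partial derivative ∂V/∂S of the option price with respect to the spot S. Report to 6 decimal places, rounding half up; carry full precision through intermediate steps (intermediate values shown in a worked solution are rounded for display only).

price = 45.921154
Δ = 0.570846

σ√T = 0.4293·√2.4927 = 0.677791
d₁ = (ln(S/K) + (r+σ²/2)T) / (σ√T) = (ln(202.66/229.22) + (0.0058+0.4293²/2)·2.4927) / 0.677791 = (-0.123153 + 0.244158) / 0.677791 = 0.178529
d₂ = d₁ − σ√T = 0.178529 − 0.677791 = -0.499262
e^{−rT} = 0.985646
N(d₁) = 0.570846,  N(d₂) = 0.308797
Call price V = S·N(d₁) − K·e^{−rT}·N(d₂) = 115.687715 − 69.766562 = 45.921154
Δ = N(d₁) = 0.570846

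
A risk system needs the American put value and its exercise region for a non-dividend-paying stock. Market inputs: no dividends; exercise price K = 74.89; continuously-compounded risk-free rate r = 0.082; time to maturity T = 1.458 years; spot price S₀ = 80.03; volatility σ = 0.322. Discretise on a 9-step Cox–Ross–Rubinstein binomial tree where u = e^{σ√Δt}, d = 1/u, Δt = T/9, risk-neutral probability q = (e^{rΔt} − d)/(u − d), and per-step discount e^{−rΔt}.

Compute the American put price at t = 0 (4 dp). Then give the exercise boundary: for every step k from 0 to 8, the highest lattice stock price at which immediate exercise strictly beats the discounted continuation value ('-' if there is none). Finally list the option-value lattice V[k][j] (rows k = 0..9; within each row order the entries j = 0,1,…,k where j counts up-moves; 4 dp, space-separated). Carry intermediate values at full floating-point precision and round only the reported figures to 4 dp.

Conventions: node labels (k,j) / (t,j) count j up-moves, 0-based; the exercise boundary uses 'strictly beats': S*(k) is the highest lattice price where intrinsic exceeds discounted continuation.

price = 6.6490
boundary = - - - 54.2495 47.6552 54.2495 47.6552 54.2495 61.7563
tree:
6.6490
9.9839 3.7307
14.5811 5.9821 1.7411
20.6405 9.3431 3.0223 0.5990
27.2348 14.1452 5.1350 1.1429 0.1104
33.0276 20.6405 8.4920 2.1572 0.2327 0.0000
38.1162 27.2348 13.5592 4.0164 0.4904 0.0000 0.0000
42.5862 33.0276 20.6405 7.3481 1.0333 0.0000 0.0000 0.0000
46.5129 38.1162 27.2348 13.1337 2.1773 0.0000 0.0000 0.0000 0.0000
49.9623 42.5862 33.0276 20.6405 4.5881 0.0000 0.0000 0.0000 0.0000 0.0000

params: Δt=0.16200 u=1.13838 d=0.87844 q=0.51909 e^(-rΔt)=0.98680
t_9 payoffs: 49.9623 42.5862 33.0276 20.6405 4.5881 0.0000 0.0000 0.0000 0.0000 0.0000
t_8: node(8,0) S=28.3771 payoff=46.5129 vs cont=45.5247 → 46.5129 [stop]  node(8,1) S=36.7738 payoff=38.1162 vs cont=37.1279 → 38.1162 [stop]  node(8,2) S=47.6552 payoff=27.2348 vs cont=26.2465 → 27.2348 [stop]  node(8,3) S=61.7563 payoff=13.1337 vs cont=12.1454 → 13.1337 [stop]  node(8,4) S=80.0300 payoff=0.0000 vs cont=2.1773 → 2.1773 [wait]  node(8,5) S=103.7108 payoff=0.0000 vs cont=0.0000 → 0.0000 [wait]  node(8,6) S=134.3988 payoff=0.0000 vs cont=0.0000 → 0.0000 [wait]  node(8,7) S=174.1673 payoff=0.0000 vs cont=0.0000 → 0.0000 [wait]  node(8,8) S=225.7034 payoff=0.0000 vs cont=0.0000 → 0.0000 [wait]  ⇒ S*(8)=61.7563
t_7: node(7,0) S=32.3038 payoff=42.5862 vs cont=41.5980 → 42.5862 [stop]  node(7,1) S=41.8624 payoff=33.0276 vs cont=32.0393 → 33.0276 [stop]  node(7,2) S=54.2495 payoff=20.6405 vs cont=19.6522 → 20.6405 [stop]  node(7,3) S=70.3019 payoff=4.5881 vs cont=7.3481 → 7.3481 [wait]  node(7,4) S=91.1042 payoff=0.0000 vs cont=1.0333 → 1.0333 [wait]  node(7,5) S=118.0619 payoff=0.0000 vs cont=0.0000 → 0.0000 [wait]  node(7,6) S=152.9963 payoff=0.0000 vs cont=0.0000 → 0.0000 [wait]  node(7,7) S=198.2679 payoff=0.0000 vs cont=0.0000 → 0.0000 [wait]  ⇒ S*(7)=54.2495
t_6: node(6,0) S=36.7738 payoff=38.1162 vs cont=37.1279 → 38.1162 [stop]  node(6,1) S=47.6552 payoff=27.2348 vs cont=26.2465 → 27.2348 [stop]  node(6,2) S=61.7563 payoff=13.1337 vs cont=13.5592 → 13.5592 [wait]  node(6,3) S=80.0300 payoff=0.0000 vs cont=4.0164 → 4.0164 [wait]  node(6,4) S=103.7108 payoff=0.0000 vs cont=0.4904 → 0.4904 [wait]  node(6,5) S=134.3988 payoff=0.0000 vs cont=0.0000 → 0.0000 [wait]  node(6,6) S=174.1673 payoff=0.0000 vs cont=0.0000 → 0.0000 [wait]  ⇒ S*(6)=47.6552
t_5: node(5,0) S=41.8624 payoff=33.0276 vs cont=32.0393 → 33.0276 [stop]  node(5,1) S=54.2495 payoff=20.6405 vs cont=19.8702 → 20.6405 [stop]  node(5,2) S=70.3019 payoff=4.5881 vs cont=8.4920 → 8.4920 [wait]  node(5,3) S=91.1042 payoff=0.0000 vs cont=2.1572 → 2.1572 [wait]  node(5,4) S=118.0619 payoff=0.0000 vs cont=0.2327 → 0.2327 [wait]  node(5,5) S=152.9963 payoff=0.0000 vs cont=0.0000 → 0.0000 [wait]  ⇒ S*(5)=54.2495
t_4: node(4,0) S=47.6552 payoff=27.2348 vs cont=26.2465 → 27.2348 [stop]  node(4,1) S=61.7563 payoff=13.1337 vs cont=14.1452 → 14.1452 [wait]  node(4,2) S=80.0300 payoff=0.0000 vs cont=5.1350 → 5.1350 [wait]  node(4,3) S=103.7108 payoff=0.0000 vs cont=1.1429 → 1.1429 [wait]  node(4,4) S=134.3988 payoff=0.0000 vs cont=0.1104 → 0.1104 [wait]  ⇒ S*(4)=47.6552
t_3: node(3,0) S=54.2495 payoff=20.6405 vs cont=20.1704 → 20.6405 [stop]  node(3,1) S=70.3019 payoff=4.5881 vs cont=9.3431 → 9.3431 [wait]  node(3,2) S=91.1042 payoff=0.0000 vs cont=3.0223 → 3.0223 [wait]  node(3,3) S=118.0619 payoff=0.0000 vs cont=0.5990 → 0.5990 [wait]  ⇒ S*(3)=54.2495
t_2: node(2,0) S=61.7563 payoff=13.1337 vs cont=14.5811 → 14.5811 [wait]  node(2,1) S=80.0300 payoff=0.0000 vs cont=5.9821 → 5.9821 [wait]  node(2,2) S=103.7108 payoff=0.0000 vs cont=1.7411 → 1.7411 [wait]  ⇒ S*(2)=-
t_1: node(1,0) S=70.3019 payoff=4.5881 vs cont=9.9839 → 9.9839 [wait]  node(1,1) S=91.1042 payoff=0.0000 vs cont=3.7307 → 3.7307 [wait]  ⇒ S*(1)=-
t_0: node(0,0) S=80.0300 payoff=0.0000 vs cont=6.6490 → 6.6490 [wait]  ⇒ S*(0)=-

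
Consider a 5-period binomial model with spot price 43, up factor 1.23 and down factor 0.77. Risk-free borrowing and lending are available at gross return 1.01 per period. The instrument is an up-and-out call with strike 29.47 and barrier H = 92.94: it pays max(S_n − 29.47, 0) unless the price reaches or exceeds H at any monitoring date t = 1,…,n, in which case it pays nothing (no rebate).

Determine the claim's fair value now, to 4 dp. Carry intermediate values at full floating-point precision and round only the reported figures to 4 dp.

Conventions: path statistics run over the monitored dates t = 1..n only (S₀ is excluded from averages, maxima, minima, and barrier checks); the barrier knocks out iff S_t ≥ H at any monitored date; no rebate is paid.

Set p* = 0.5217 (from d < R < u); the path-dependent value is the discounted p*-expectation over all price paths.
Enumerate all 2^5 = 32 price paths (U = up ×1.23, D = down ×0.77); each path with k up-moves has probability p*^k·(1−p*)^(5−k).
DDDDD: M=33.1100, payoff=0.0000, prob=0.025022
UDDDD: M=52.8900, payoff=0.0000, prob=0.027297
DUDDD: M=40.7253, payoff=0.0000, prob=0.027297
UUDDD: M=65.0547, payoff=0.2296, prob=0.029778
DDUDD: M=33.1100, payoff=0.0000, prob=0.027297
UDUDD: M=52.8900, payoff=0.2296, prob=0.029778
DUUDD: M=50.0921, payoff=0.2296, prob=0.029778
UUUDD: M=80.0173, payoff=17.9722, prob=0.032486
DDDUD: M=33.1100, payoff=0.0000, prob=0.027297
UDDUD: M=52.8900, payoff=0.2296, prob=0.029778
DUDUD: M=40.7253, payoff=0.2296, prob=0.029778
UUDUD: M=65.0547, payoff=17.9722, prob=0.032486
DDUUD: M=38.5709, payoff=0.2296, prob=0.029778
UDUUD: M=61.6133, payoff=17.9722, prob=0.032486
DUUUD: M=61.6133, payoff=17.9722, prob=0.032486
UUUUD: M=98.4213, payoff=0.0000, prob=0.035439
DDDDU: M=33.1100, payoff=0.0000, prob=0.027297
UDDDU: M=52.8900, payoff=0.2296, prob=0.029778
DUDDU: M=40.7253, payoff=0.2296, prob=0.029778
UUDDU: M=65.0547, payoff=17.9722, prob=0.032486
DDUDU: M=33.1100, payoff=0.2296, prob=0.029778
UDUDU: M=52.8900, payoff=17.9722, prob=0.032486
DUUDU: M=50.0921, payoff=17.9722, prob=0.032486
UUUDU: M=80.0173, payoff=46.3144, prob=0.035439
DDDUU: M=33.1100, payoff=0.2296, prob=0.029778
UDDUU: M=52.8900, payoff=17.9722, prob=0.032486
DUDUU: M=47.4422, payoff=17.9722, prob=0.032486
UUDUU: M=75.7844, payoff=46.3144, prob=0.035439
DDUUU: M=47.4422, payoff=17.9722, prob=0.032486
UDUUU: M=75.7844, payoff=46.3144, prob=0.035439
DUUUU: M=75.7844, payoff=46.3144, prob=0.035439
UUUUU: M=121.0581, payoff=0.0000, prob=0.038660
Price = Σ prob·payoff / R^5 = 12.472050 / 1.051010 = 11.8667

price = 11.8667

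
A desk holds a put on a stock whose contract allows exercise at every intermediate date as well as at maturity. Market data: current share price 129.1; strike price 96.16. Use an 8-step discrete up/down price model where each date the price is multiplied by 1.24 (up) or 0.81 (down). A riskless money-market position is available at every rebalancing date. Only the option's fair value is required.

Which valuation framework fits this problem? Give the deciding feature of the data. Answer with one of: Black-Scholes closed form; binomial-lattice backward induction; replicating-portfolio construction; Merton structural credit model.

framework: binomial-lattice backward induction

Key observation: early exercise of the strike-96.16 put must be checked at each of the 8 dates (spot 129.1), which forces a node-by-node comparison of intrinsic and continuation value backward from expiry.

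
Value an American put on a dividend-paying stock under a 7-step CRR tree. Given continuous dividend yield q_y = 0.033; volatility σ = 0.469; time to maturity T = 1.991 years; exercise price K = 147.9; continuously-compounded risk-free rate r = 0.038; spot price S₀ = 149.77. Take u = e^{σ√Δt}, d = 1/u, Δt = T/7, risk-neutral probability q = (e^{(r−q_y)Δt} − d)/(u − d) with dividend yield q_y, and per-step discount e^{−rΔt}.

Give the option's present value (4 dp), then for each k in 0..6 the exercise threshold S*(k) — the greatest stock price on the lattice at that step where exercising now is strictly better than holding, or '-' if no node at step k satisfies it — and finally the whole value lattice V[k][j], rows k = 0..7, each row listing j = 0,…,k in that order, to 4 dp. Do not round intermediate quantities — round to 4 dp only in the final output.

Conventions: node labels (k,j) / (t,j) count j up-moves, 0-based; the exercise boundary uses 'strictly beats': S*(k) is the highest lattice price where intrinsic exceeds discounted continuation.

price = 36.3508
boundary = - - - - 55.0695 70.7195 90.8171
tree:
36.3508
48.2485 22.1422
62.1659 31.7690 10.4661
77.4209 44.3316 16.6032 2.9327
92.8305 59.7664 25.8290 5.2996 0.0000
105.0173 77.1805 39.1317 9.5769 0.0000 0.0000
114.5071 92.8305 57.0829 17.3062 0.0000 0.0000 0.0000
121.8969 105.0173 77.1805 31.2737 0.0000 0.0000 0.0000 0.0000

Δt=0.28443  u=1.28419  d=0.77870  q=0.44061  discount=0.98925
step 7 (expiry): payoffs max(K−S,0) = 121.8969 105.0173 77.1805 31.2737 0.0000 0.0000 0.0000 0.0000
step 6: (k=6,j=0): S=33.3929, K−S=114.5071, hold=113.2291 ⇒ V=114.5071 exercise | (k=6,j=1): S=55.0695, K−S=92.8305, hold=91.7551 ⇒ V=92.8305 exercise | (k=6,j=2): S=90.8171, K−S=57.0829, hold=56.3414 ⇒ V=57.0829 exercise | (k=6,j=3): S=149.7700, K−S=0.0000, hold=17.3062 ⇒ V=17.3062 continue | (k=6,j=4): S=246.9914, K−S=0.0000, hold=0.0000 ⇒ V=0.0000 continue | (k=6,j=5): S=407.3229, K−S=0.0000, hold=0.0000 ⇒ V=0.0000 continue | (k=6,j=6): S=671.7316, K−S=0.0000, hold=0.0000 ⇒ V=0.0000 continue  boundary S*=90.8171
step 5: (k=5,j=0): S=42.8827, K−S=105.0173, hold=103.8280 ⇒ V=105.0173 exercise | (k=5,j=1): S=70.7195, K−S=77.1805, hold=76.2512 ⇒ V=77.1805 exercise | (k=5,j=2): S=116.6263, K−S=31.2737, hold=39.1317 ⇒ V=39.1317 continue | (k=5,j=3): S=192.3328, K−S=0.0000, hold=9.5769 ⇒ V=9.5769 continue | (k=5,j=4): S=317.1833, K−S=0.0000, hold=0.0000 ⇒ V=0.0000 continue | (k=5,j=5): S=523.0790, K−S=0.0000, hold=0.0000 ⇒ V=0.0000 continue  boundary S*=70.7195
step 4: (k=4,j=0): S=55.0695, K−S=92.8305, hold=91.7551 ⇒ V=92.8305 exercise | (k=4,j=1): S=90.8171, K−S=57.0829, hold=59.7664 ⇒ V=59.7664 continue | (k=4,j=2): S=149.7700, K−S=0.0000, hold=25.8290 ⇒ V=25.8290 continue | (k=4,j=3): S=246.9914, K−S=0.0000, hold=5.2996 ⇒ V=5.2996 continue | (k=4,j=4): S=407.3229, K−S=0.0000, hold=0.0000 ⇒ V=0.0000 continue  boundary S*=55.0695
step 3: (k=3,j=0): S=70.7195, K−S=77.1805, hold=77.4209 ⇒ V=77.4209 continue | (k=3,j=1): S=116.6263, K−S=31.2737, hold=44.3316 ⇒ V=44.3316 continue | (k=3,j=2): S=192.3328, K−S=0.0000, hold=16.6032 ⇒ V=16.6032 continue | (k=3,j=3): S=317.1833, K−S=0.0000, hold=2.9327 ⇒ V=2.9327 continue  boundary S*=-
step 2: (k=2,j=0): S=90.8171, K−S=57.0829, hold=62.1659 ⇒ V=62.1659 continue | (k=2,j=1): S=149.7700, K−S=0.0000, hold=31.7690 ⇒ V=31.7690 continue | (k=2,j=2): S=246.9914, K−S=0.0000, hold=10.4661 ⇒ V=10.4661 continue  boundary S*=-
step 1: (k=1,j=0): S=116.6263, K−S=31.2737, hold=48.2485 ⇒ V=48.2485 continue | (k=1,j=1): S=192.3328, K−S=0.0000, hold=22.1422 ⇒ V=22.1422 continue  boundary S*=-
step 0: (k=0,j=0): S=149.7700, K−S=0.0000, hold=36.3508 ⇒ V=36.3508 continue  boundary S*=-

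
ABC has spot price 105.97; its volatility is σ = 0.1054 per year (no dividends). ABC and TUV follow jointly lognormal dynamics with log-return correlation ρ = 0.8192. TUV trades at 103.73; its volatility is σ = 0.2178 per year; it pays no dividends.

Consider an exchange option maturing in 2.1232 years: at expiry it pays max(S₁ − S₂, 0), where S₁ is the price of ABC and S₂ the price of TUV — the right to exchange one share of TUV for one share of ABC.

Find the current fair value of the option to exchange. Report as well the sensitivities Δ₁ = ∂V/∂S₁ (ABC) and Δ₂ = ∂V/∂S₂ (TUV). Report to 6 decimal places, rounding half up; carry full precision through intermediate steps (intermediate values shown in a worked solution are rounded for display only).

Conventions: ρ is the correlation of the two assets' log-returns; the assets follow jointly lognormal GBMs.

σ_eff = √(σ₁² + σ₂² − 2ρσ₁σ₂) = √(0.1054² + 0.2178² − 2·0.8192·0.1054·0.2178) = 0.144688
d₁ = (ln(S₁/S₂) + (q₂ − q₁ + σ_eff²/2)T) / (σ_eff√T) = (ln(105.97/103.73) + (0.0 − 0.0 + 0.010467)·2.1232) / 0.210828 = 0.206751
d₂ = d₁ − σ_eff√T = 0.206751 − 0.210828 = -0.004077
N(d₁) = 0.581898,  N(d₂) = 0.498373
V = S₁·e^{−q₁T}·N(d₁) − S₂·e^{−q₂T}·N(d₂) = 61.663712 − 51.696274 = 9.967438
Key observation: no risk-free rate is needed — with the second asset as numeraire the exchange option is a call on the ratio S₁/S₂, and r cancels out of the value.
Δ₁ = e^{−q₁T}·N(d₁) = 0.581898;  Δ₂ = −e^{−q₂T}·N(d₂) = -0.498373

exchange price = 9.967438
Δ1 = 0.581898
Δ2 = -0.498373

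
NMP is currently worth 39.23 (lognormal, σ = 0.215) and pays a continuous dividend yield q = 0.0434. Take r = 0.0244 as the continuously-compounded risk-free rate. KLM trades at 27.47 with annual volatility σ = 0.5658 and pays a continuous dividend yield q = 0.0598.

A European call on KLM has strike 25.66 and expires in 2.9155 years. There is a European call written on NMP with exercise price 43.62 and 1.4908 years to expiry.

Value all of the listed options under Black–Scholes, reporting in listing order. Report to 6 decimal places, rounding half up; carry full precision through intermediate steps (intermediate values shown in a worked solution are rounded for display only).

price(KLM call K=25.66) = 8.305790
price(NMP call K=43.62) = 1.995345

[KLM call K=25.66]
σ√T = 0.5658·√2.9155 = 0.966094
d₁ = (ln(S/K) + (r−q+σ²/2)T) / (σ√T) = (ln(27.47/25.66) + (0.0244−0.0598+0.5658²/2)·2.9155) / 0.966094 = (0.068161 + 0.363460) / 0.966094 = 0.446770
d₂ = d₁ − σ√T = 0.446770 − 0.966094 = -0.519325
e^{−rT} = 0.931333
e^{−qT} = 0.840005
N(d₁) = 0.672479,  N(d₂) = 0.301767
price = S·e^{−qT}·N(d₁) − K·e^{−rT}·N(d₂) = 15.517425 − 7.211635 = 8.305790
[NMP call K=43.62]
σ√T = 0.215·√1.4908 = 0.262511
d₁ = (ln(S/K) + (r−q+σ²/2)T) / (σ√T) = (ln(39.23/43.62) + (0.0244−0.0434+0.215²/2)·1.4908) / 0.262511 = (-0.106074 + 0.006131) / 0.262511 = -0.380719
d₂ = d₁ − σ√T = -0.380719 − 0.262511 = -0.643230
e^{−rT} = 0.964278
e^{−qT} = 0.937348
N(d₁) = 0.351706,  N(d₂) = 0.260037
price = S·e^{−qT}·N(d₁) − K·e^{−rT}·N(d₂) = 12.932984 − 10.937640 = 1.995345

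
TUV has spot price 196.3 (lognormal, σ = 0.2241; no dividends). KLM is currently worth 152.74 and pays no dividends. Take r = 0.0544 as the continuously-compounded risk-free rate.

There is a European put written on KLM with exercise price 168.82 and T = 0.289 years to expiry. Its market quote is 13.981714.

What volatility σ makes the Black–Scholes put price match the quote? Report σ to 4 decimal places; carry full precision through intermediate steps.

At σ = 0.1250 the Black–Scholes value reproduces the quote:
σ√T = 0.125·√0.289 = 0.067198
d₁ = (ln(S/K) + (r+σ²/2)T) / (σ√T) = (ln(152.74/168.82) + (0.0544+0.125²/2)·0.289) / 0.067198 = (-0.100096 + 0.017979) / 0.067198 = -1.222001
d₂ = d₁ − σ√T = -1.222001 − 0.067198 = -1.289199
e^{−rT} = 0.984401
N(−d₁) = 0.889146,  N(−d₂) = 0.901336
V = K·e^{−rT}·N(−d₂) − S·N(−d₁) = 149.789934 − 135.808219 = 13.981714 (the quoted price), and the Black–Scholes price is strictly increasing in σ, so σ is unique

sigma = 0.1250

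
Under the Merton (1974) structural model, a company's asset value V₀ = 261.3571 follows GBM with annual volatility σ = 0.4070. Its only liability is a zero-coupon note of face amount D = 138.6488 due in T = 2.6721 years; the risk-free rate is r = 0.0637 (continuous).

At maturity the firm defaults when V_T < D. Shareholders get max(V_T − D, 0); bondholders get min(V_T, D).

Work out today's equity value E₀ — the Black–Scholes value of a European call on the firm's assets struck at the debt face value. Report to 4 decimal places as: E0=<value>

Equity is a call on the firm's assets struck at D = 138.6488:
d₁ = [ln(V₀/D) + (r + σ²/2)T] / (σ√T)
   = [ln(261.3571/138.6488) + (0.0637 + 0.5·0.4070²)·2.6721] / (0.4070·√2.6721)
   = [0.633944 + 0.391528] / 0.665305 = 1.541356
d₂ = d₁ − σ√T = 1.541356 − 0.665305 = 0.876051
N(d₁) = 0.938385,  N(d₂) = 0.809499,  e^(−rT) = 0.843485
E₀ = V₀·N(d₁) − D·e^(−rT)·N(d₂)
   = 261.3571·0.938385 − 138.6488·0.843485·0.809499 = 150.584103

E0=150.5841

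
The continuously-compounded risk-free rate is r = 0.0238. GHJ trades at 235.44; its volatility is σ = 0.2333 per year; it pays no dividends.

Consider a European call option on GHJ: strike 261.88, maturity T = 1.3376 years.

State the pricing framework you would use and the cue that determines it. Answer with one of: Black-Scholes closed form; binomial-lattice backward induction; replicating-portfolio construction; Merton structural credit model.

framework: Black-Scholes closed form

Key observation: the strike-261.88 call on GHJ is European-exercise on a continuously-modelled lognormal underlying, so its value is a single closed-form evaluation.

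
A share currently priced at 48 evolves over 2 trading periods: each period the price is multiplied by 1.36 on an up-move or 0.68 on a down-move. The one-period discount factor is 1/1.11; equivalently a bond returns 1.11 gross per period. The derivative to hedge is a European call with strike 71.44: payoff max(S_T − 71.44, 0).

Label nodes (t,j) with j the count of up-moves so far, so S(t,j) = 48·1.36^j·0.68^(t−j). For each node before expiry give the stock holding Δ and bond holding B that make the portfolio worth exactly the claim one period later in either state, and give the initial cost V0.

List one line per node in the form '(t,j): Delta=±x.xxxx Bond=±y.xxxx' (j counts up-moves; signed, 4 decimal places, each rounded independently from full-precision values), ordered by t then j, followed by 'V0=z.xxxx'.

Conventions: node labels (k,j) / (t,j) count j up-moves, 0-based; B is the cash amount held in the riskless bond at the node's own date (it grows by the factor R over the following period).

Arbitrage-free pricing uses the up-move probability p* = (R−d)/(u−d) = 0.6324, discounting each step at R = 1.11.
Payoffs at expiry: V(2,0)=0.0000, V(2,1)=0.0000, V(2,2)=17.3408
Node (1,0) S=32.6400: V=(p*·0.0000+(1−p*)·0.0000)/1.11=0.0000; Δ=(0.0000−0.0000)/(44.3904−22.1952)=0.0000; B=V−Δ·S=0.0000
Node (1,1) S=65.2800: V=(p*·17.3408+(1−p*)·0.0000)/1.11=9.8788; Δ=(17.3408−0.0000)/(88.7808−44.3904)=0.3906; B=V−Δ·S=-15.6223
Node (0,0) S=48.0000: V=(p*·9.8788+(1−p*)·0.0000)/1.11=5.6278; Δ=(9.8788−0.0000)/(65.2800−32.6400)=0.3027; B=V−Δ·S=-8.8999
Check: Δ(0,0)·S0 + B(0,0) = 5.6278 = V0.

(0,0): Delta=0.3027 Bond=-8.8999
(1,0): Delta=0.0000 Bond=0.0000
(1,1): Delta=0.3906 Bond=-15.6223
V0=5.6278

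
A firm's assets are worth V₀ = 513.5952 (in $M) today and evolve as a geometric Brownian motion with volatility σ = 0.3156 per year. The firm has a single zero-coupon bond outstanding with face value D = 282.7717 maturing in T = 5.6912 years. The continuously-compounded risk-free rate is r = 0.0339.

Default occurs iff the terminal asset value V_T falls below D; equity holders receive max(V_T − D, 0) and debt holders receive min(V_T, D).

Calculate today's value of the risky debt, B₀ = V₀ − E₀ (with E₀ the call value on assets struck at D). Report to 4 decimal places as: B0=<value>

B0=214.2769

With assets at 513.5952 and a single debt payment of 282.7717 at 5.6912 years:
d₁ = [ln(V₀/D) + (r + σ²/2)T] / (σ√T)
   = [ln(513.5952/282.7717) + (0.0339 + 0.5·0.3156²)·5.6912] / (0.3156·√5.6912)
   = [0.596796 + 0.476363] / 0.752903 = 1.425361
d₂ = d₁ − σ√T = 1.425361 − 0.752903 = 0.672459
N(d₁) = 0.922974,  N(d₂) = 0.749354,  e^(−rT) = 0.824538
E₀ = V₀·N(d₁) − D·e^(−rT)·N(d₂)
   = 513.5952·0.922974 − 282.7717·0.824538·0.749354 = 299.318342
B₀ = V₀ − E₀ = 513.5952 − 299.318342 = 214.276858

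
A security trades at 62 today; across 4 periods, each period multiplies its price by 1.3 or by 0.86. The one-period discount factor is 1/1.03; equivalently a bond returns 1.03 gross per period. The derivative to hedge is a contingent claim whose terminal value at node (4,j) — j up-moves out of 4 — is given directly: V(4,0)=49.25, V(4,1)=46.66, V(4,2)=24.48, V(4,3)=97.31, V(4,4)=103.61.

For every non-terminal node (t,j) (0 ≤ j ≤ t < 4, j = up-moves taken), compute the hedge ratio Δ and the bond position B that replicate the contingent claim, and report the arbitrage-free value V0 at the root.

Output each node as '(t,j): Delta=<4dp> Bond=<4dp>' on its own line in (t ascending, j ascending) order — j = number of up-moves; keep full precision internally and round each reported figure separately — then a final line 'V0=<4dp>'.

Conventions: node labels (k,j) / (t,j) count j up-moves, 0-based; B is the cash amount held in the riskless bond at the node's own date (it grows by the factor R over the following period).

(0,0): Delta=0.3388 Bond=21.6318
(1,0): Delta=-0.0249 Bond=41.6731
(1,1): Delta=0.7209 Bond=-8.5188
(2,0): Delta=-0.4888 Bond=64.1958
(2,1): Delta=0.4625 Bond=9.1375
(2,2): Delta=0.9924 Bond=-37.2227
(3,0): Delta=-0.1493 Bond=52.7304
(3,1): Delta=-0.8456 Bond=87.3901
(3,2): Delta=1.8369 Bond=-114.4365
(3,3): Delta=0.1051 Bond=82.5207
V0=42.6351

No-arbitrage ⇒ martingale measure with p* = (R−d)/(u−d) = 0.3864.
Payoffs at expiry: V(4,0)=49.2500, V(4,1)=46.6600, V(4,2)=24.4800, V(4,3)=97.3100, V(4,4)=103.6100
Node (3,0) S=39.4355: V=(p*·46.6600+(1−p*)·49.2500)/1.03=46.8440; Δ=(46.6600−49.2500)/(51.2661−33.9145)=-0.1493; B=V−Δ·S=52.7304
Node (3,1) S=59.6118: V=(p*·24.4800+(1−p*)·46.6600)/1.03=36.9810; Δ=(24.4800−46.6600)/(77.4953−51.2661)=-0.8456; B=V−Δ·S=87.3901
Node (3,2) S=90.1108: V=(p*·97.3100+(1−p*)·24.4800)/1.03=51.0863; Δ=(97.3100−24.4800)/(117.1440−77.4953)=1.8369; B=V−Δ·S=-114.4365
Node (3,3) S=136.2140: V=(p*·103.6100+(1−p*)·97.3100)/1.03=96.8389; Δ=(103.6100−97.3100)/(177.0782−117.1440)=0.1051; B=V−Δ·S=82.5207
Node (2,0) S=45.8552: V=(p*·36.9810+(1−p*)·46.8440)/1.03=41.7799; Δ=(36.9810−46.8440)/(59.6118−39.4355)=-0.4888; B=V−Δ·S=64.1958
Node (2,1) S=69.3160: V=(p*·51.0863+(1−p*)·36.9810)/1.03=41.1949; Δ=(51.0863−36.9810)/(90.1108−59.6118)=0.4625; B=V−Δ·S=9.1375
Node (2,2) S=104.7800: V=(p*·96.8389+(1−p*)·51.0863)/1.03=66.7606; Δ=(96.8389−51.0863)/(136.2140−90.1108)=0.9924; B=V−Δ·S=-37.2227
Node (1,0) S=53.3200: V=(p*·41.1949+(1−p*)·41.7799)/1.03=40.3436; Δ=(41.1949−41.7799)/(69.3160−45.8552)=-0.0249; B=V−Δ·S=41.6731
Node (1,1) S=80.6000: V=(p*·66.7606+(1−p*)·41.1949)/1.03=49.5850; Δ=(66.7606−41.1949)/(104.7800−69.3160)=0.7209; B=V−Δ·S=-8.5188
Node (0,0) S=62.0000: V=(p*·49.5850+(1−p*)·40.3436)/1.03=42.6351; Δ=(49.5850−40.3436)/(80.6000−53.3200)=0.3388; B=V−Δ·S=21.6318
Verification: the root portfolio costs Δ(0,0)·S0 + B(0,0) = 42.6351, matching V0.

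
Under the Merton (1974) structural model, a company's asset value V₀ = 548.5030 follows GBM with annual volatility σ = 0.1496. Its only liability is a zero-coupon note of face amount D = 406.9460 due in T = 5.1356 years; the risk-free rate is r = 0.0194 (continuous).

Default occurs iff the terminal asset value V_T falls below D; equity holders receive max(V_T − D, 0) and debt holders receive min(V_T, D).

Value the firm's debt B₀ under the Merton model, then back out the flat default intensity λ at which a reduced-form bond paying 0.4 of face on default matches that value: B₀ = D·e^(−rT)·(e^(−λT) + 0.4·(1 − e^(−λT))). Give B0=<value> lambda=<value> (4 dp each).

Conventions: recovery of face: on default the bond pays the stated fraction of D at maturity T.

B0=359.4339 lambda=0.0080

Work the structural quantities from V₀ = 548.5030 against face 406.9460:
d₁ = [ln(V₀/D) + (r + σ²/2)T] / (σ√T)
   = [ln(548.5030/406.9460) + (0.0194 + 0.5·0.1496²)·5.1356] / (0.1496·√5.1356)
   = [0.298512 + 0.157098] / 0.339021 = 1.343899
d₂ = d₁ − σ√T = 1.343899 − 0.339021 = 1.004878
N(d₁) = 0.910510,  N(d₂) = 0.842522,  e^(−rT) = 0.905172
E₀ = V₀·N(d₁) − D·e^(−rT)·N(d₂)
   = 548.5030·0.910510 − 406.9460·0.905172·0.842522 = 189.069113
B₀ = V₀ − E₀ = 548.5030 − 189.069113 = 359.433887
e^(−λT) = (B₀·e^(rT)/D − 0.4)/(1 − 0.4) = (359.4339·1.104763/406.9460 − 0.4)/0.6 = 0.95963100
λ = −ln(0.95963100)/5.1356 = 0.008024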